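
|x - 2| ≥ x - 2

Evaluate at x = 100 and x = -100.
x = 100: LHS = |100 - 2| = |98| = 98, RHS = 100 - 2 = 98; 98 ≥ 98 — holds
x = -100: LHS = |(-100) - 2| = |-102| = 102, RHS = (-100) - 2 = -102; 102 ≥ -102 — holds

Answer: Yes, holds for both x = 100 and x = -100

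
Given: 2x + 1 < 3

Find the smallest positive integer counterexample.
Testing positive integers:
x = 1: LHS = 2·1 + 1 = 3; 3 < 3 — FAILS  ← smallest positive counterexample

Answer: x = 1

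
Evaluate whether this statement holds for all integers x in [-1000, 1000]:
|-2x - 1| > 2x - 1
Over all integers in [-1000, 1000], LHS − RHS is smallest at x = 0, where it equals 2:
x = 0: LHS = |-2·0 - 1| = |-1| = 1, RHS = 2·0 - 1 = -1; 1 > -1 — holds
At the ends of the range:
x = -1000: LHS = |-2·(-1000) - 1| = |1999| = 1999, RHS = 2·(-1000) - 1 = -2001; 1999 > -2001 — holds
x = 1000: LHS = |-2·1000 - 1| = |-2001| = 2001, RHS = 2·1000 - 1 = 1999; 2001 > 1999 — holds
Hence LHS − RHS is never zero or negative, i.e. LHS > RHS throughout, so the relation holds for every integer in [-1000, 1000].

No counterexample exists.

Answer: True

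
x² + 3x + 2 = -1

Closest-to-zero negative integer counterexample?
Testing negative integers from -1 downward:
x = -1: LHS = (-1)² + 3·(-1) + 2 = 0; 0 = -1 — FAILS  ← closest negative counterexample to 0

Answer: x = -1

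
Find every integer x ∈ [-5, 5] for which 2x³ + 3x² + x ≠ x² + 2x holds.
Holds for: {-5, -4, -3, -2, -1, 1, 2, 3, 4, 5}
Fails for: {0}

Answer: {-5, -4, -3, -2, -1, 1, 2, 3, 4, 5}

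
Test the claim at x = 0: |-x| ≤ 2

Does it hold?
x = 0: LHS = |-0| = |0| = 0; 0 ≤ 2 — holds

The relation is satisfied at x = 0.

Answer: Yes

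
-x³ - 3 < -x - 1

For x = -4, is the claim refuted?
Substitute x = -4 into the relation:
x = -4: LHS = -(-4)³ - 3 = 61, RHS = -(-4) - 1 = 3; 61 < 3 — FAILS

Since the claim fails at x = -4, this value is a counterexample.

Answer: Yes, x = -4 is a counterexample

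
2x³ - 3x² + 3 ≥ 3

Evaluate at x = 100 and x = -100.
x = 100: LHS = 2·100³ - 3·100² + 3 = 1970003; 1970003 ≥ 3 — holds
x = -100: LHS = 2·(-100)³ - 3·(-100)² + 3 = -2029997; -2029997 ≥ 3 — FAILS

Answer: Partially: holds for x = 100, fails for x = -100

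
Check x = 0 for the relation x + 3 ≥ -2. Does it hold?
x = 0: LHS = 0 + 3 = 3; 3 ≥ -2 — holds

The relation is satisfied at x = 0.

Answer: Yes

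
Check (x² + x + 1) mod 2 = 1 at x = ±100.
x = 100: LHS = (100² + 100 + 1) mod 2 = 10101 mod 2 = 1; 1 = 1 — holds
x = -100: LHS = ((-100)² + (-100) + 1) mod 2 = 9901 mod 2 = 1; 1 = 1 — holds

Answer: Yes, holds for both x = 100 and x = -100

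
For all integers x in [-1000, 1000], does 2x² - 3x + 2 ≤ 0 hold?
The claim fails at x = 0:
x = 0: LHS = 2·0² - 3·0 + 2 = 2; 2 ≤ 0 — FAILS

Because a single integer refutes it, the statement is false.

Answer: False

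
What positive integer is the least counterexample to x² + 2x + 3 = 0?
Testing positive integers:
x = 1: LHS = 1² + 2·1 + 3 = 6; 6 = 0 — FAILS  ← smallest positive counterexample

Answer: x = 1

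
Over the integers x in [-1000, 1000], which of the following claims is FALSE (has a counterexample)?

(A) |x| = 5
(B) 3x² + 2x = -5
(A) x = 0: LHS = |0| = 0; 0 = 5 — FAILS
(B) x = 0: LHS = 3·0² + 2·0 = 0; 0 = -5 — FAILS

Answer: Both A and B are false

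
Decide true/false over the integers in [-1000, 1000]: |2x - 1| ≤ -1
The claim fails at x = 0:
x = 0: LHS = |2·0 - 1| = |-1| = 1; 1 ≤ -1 — FAILS

Because a single integer refutes it, the statement is false.

Answer: False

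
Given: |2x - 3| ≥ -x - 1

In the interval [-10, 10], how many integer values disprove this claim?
Over all integers in [-10, 10], LHS − RHS is smallest at x = 1, where it equals 3:
x = 1: LHS = |2·1 - 3| = |-1| = 1, RHS = -1 - 1 = -2; 1 ≥ -2 — holds
At the ends of the range:
x = -10: LHS = |2·(-10) - 3| = |-23| = 23, RHS = -(-10) - 1 = 9; 23 ≥ 9 — holds
x = 10: LHS = |2·10 - 3| = |17| = 17, RHS = -10 - 1 = -11; 17 ≥ -11 — holds
Hence LHS − RHS is never negative, i.e. LHS ≥ RHS throughout, so the relation holds for every integer in [-10, 10].

No counterexample appears in that range.

Answer: 0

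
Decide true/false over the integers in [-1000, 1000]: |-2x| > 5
The claim fails at x = 0:
x = 0: LHS = |-2·0| = |0| = 0; 0 > 5 — FAILS

Because a single integer refutes it, the statement is false.

Answer: False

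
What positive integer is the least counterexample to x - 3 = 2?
Testing positive integers:
x = 1: LHS = 1 - 3 = -2; -2 = 2 — FAILS  ← smallest positive counterexample

Answer: x = 1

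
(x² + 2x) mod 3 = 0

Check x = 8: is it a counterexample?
Substitute x = 8 into the relation:
x = 8: LHS = (8² + 2·8) mod 3 = 80 mod 3 = 2; 2 = 0 — FAILS

Since the claim fails at x = 8, this value is a counterexample.

Answer: Yes, x = 8 is a counterexample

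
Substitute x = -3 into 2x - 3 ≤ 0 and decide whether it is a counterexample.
Substitute x = -3 into the relation:
x = -3: LHS = 2·(-3) - 3 = -9; -9 ≤ 0 — holds

The claim holds here, so x = -3 is not a counterexample. (A counterexample exists elsewhere, e.g. x = 2.)

Answer: No, x = -3 is not a counterexample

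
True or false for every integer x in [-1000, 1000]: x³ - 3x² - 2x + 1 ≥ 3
The claim fails at x = 0:
x = 0: LHS = 0³ - 3·0² - 2·0 + 1 = 1; 1 ≥ 3 — FAILS

Because a single integer refutes it, the statement is false.

Answer: False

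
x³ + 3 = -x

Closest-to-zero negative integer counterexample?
Testing negative integers from -1 downward:
x = -1: LHS = (-1)³ + 3 = 2, RHS = -(-1) = 1; 2 = 1 — FAILS  ← closest negative counterexample to 0

Answer: x = -1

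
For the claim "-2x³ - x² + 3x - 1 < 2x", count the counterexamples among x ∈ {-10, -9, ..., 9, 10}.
Counterexamples in [-10, 10]: {-10, -9, -8, -7, -6, -5, -4, -3, -2}.

Counting them gives 9 values.

Answer: 9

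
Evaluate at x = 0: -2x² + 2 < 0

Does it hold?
x = 0: LHS = -2·0² + 2 = 2; 2 < 0 — FAILS

The relation fails at x = 0, so x = 0 is a counterexample.

Answer: No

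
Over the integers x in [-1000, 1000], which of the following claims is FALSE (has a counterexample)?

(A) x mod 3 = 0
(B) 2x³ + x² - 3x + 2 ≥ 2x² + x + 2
(A) x = 1: LHS = 1 mod 3 = 1; 1 = 0 — FAILS
(B) x = 1: LHS = 2·1³ + 1² - 3·1 + 2 = 2, RHS = 2·1² + 1 + 2 = 5; 2 ≥ 5 — FAILS

Answer: Both A and B are false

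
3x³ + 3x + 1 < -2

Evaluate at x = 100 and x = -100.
x = 100: LHS = 3·100³ + 3·100 + 1 = 3000301; 3000301 < -2 — FAILS
x = -100: LHS = 3·(-100)³ + 3·(-100) + 1 = -3000299; -3000299 < -2 — holds

Answer: Partially: fails for x = 100, holds for x = -100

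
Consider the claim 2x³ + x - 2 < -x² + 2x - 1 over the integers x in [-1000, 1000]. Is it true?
The claim fails at x = 1:
x = 1: LHS = 2·1³ + 1 - 2 = 1, RHS = -1² + 2·1 - 1 = 0; 1 < 0 — FAILS

Because a single integer refutes it, the statement is false.

Answer: False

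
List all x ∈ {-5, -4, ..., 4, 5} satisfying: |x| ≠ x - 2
Over all integers in [-5, 5], LHS − RHS is always positive; it is smallest at x = 0, where it equals 2:
x = 0: LHS = |0| = 0, RHS = 0 - 2 = -2; 0 ≠ -2 — holds
At the ends of the range:
x = -5: LHS = |-5| = 5, RHS = (-5) - 2 = -7; 5 ≠ -7 — holds
x = 5: LHS = |5| = 5, RHS = 5 - 2 = 3; 5 ≠ 3 — holds
Hence LHS − RHS is never 0, i.e. the two sides are never equal, so the relation holds for every integer in [-5, 5].

Answer: All integers in [-5, 5]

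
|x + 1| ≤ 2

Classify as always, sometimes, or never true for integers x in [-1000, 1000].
Holds at x = 0: LHS = |0 + 1| = |1| = 1; 1 ≤ 2 — holds
Fails at x = 2: LHS = |2 + 1| = |3| = 3; 3 ≤ 2 — FAILS
It is satisfied by some integers in the range but not all.

Answer: Sometimes true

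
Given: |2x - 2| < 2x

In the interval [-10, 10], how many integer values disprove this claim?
Counterexamples in [-10, 10]: {-10, -9, -8, -7, -6, -5, -4, -3, -2, -1, 0}.

Counting them gives 11 values.

Answer: 11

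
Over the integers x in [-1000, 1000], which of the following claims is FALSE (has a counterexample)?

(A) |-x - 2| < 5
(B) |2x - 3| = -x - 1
(A) x = 3: LHS = |-3 - 2| = |-5| = 5; 5 < 5 — FAILS
(B) x = 0: LHS = |2·0 - 3| = |-3| = 3, RHS = -0 - 1 = -1; 3 = -1 — FAILS

Answer: Both A and B are false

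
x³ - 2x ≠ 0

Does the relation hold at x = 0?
x = 0: LHS = 0³ - 2·0 = 0; 0 ≠ 0 — FAILS

The relation fails at x = 0, so x = 0 is a counterexample.

Answer: No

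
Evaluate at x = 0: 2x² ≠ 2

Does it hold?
x = 0: LHS = 2·0² = 0; 0 ≠ 2 — holds

The relation is satisfied at x = 0.

Answer: Yes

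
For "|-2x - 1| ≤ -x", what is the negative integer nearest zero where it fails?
Testing negative integers from -1 downward:
x = -1: LHS = |-2·(-1) - 1| = |1| = 1, RHS = -(-1) = 1; 1 ≤ 1 — holds
x = -2: LHS = |-2·(-2) - 1| = |3| = 3, RHS = -(-2) = 2; 3 ≤ 2 — FAILS  ← closest negative counterexample to 0

Answer: x = -2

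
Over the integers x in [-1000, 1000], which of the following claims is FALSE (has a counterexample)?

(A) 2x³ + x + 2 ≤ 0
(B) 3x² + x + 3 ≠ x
(A) x = 0: LHS = 2·0³ + 0 + 2 = 2; 2 ≤ 0 — FAILS

(B) Over all integers in [-1000, 1000], LHS − RHS is always positive; it is smallest at x = 0, where it equals 3:
x = 0: LHS = 3·0² + 0 + 3 = 3; 3 ≠ 0 — holds
At the ends of the range:
x = -1000: LHS = 3·(-1000)² + (-1000) + 3 = 2999003; 2999003 ≠ -1000 — holds
x = 1000: LHS = 3·1000² + 1000 + 3 = 3001003; 3001003 ≠ 1000 — holds
Hence LHS − RHS is never 0, i.e. the two sides are never equal, so the relation holds for every integer in [-1000, 1000].

Only (A) has a counterexample.

Answer: A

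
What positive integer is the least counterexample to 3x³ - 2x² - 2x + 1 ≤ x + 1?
Testing positive integers:
x = 1: LHS = 3·1³ - 2·1² - 2·1 + 1 = 0, RHS = 1 + 1 = 2; 0 ≤ 2 — holds
x = 2: LHS = 3·2³ - 2·2² - 2·2 + 1 = 13, RHS = 2 + 1 = 3; 13 ≤ 3 — FAILS  ← smallest positive counterexample

Answer: x = 2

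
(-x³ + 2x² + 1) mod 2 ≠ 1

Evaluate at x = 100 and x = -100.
x = 100: LHS = (-100³ + 2·100² + 1) mod 2 = (-979999) mod 2 = 1; 1 ≠ 1 — FAILS
x = -100: LHS = (-(-100)³ + 2·(-100)² + 1) mod 2 = 1020001 mod 2 = 1; 1 ≠ 1 — FAILS

Answer: No, fails for both x = 100 and x = -100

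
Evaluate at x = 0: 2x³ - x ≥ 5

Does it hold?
x = 0: LHS = 2·0³ - 0 = 0; 0 ≥ 5 — FAILS

The relation fails at x = 0, so x = 0 is a counterexample.

Answer: No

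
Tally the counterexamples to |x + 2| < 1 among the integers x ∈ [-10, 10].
Counterexamples in [-10, 10]: {-10, -9, -8, -7, -6, -5, -4, -3, -1, 0, 1, 2, 3, 4, 5, 6, 7, 8, 9, 10}.

Counting them gives 20 values.

Answer: 20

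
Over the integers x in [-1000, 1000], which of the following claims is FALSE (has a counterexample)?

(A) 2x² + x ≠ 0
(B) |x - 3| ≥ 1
(A) x = 0: LHS = 2·0² + 0 = 0; 0 ≠ 0 — FAILS
(B) x = 3: LHS = |3 - 3| = |0| = 0; 0 ≥ 1 — FAILS

Answer: Both A and B are false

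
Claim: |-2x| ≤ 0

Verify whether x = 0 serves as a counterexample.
Substitute x = 0 into the relation:
x = 0: LHS = |-2·0| = |0| = 0; 0 ≤ 0 — holds

The claim holds here, so x = 0 is not a counterexample. (A counterexample exists elsewhere, e.g. x = 1.)

Answer: No, x = 0 is not a counterexample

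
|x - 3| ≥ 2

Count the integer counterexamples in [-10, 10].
Counterexamples in [-10, 10]: {2, 3, 4}.

Counting them gives 3 values.

Answer: 3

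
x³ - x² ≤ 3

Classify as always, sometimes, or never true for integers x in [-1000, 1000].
Holds at x = 0: LHS = 0³ - 0² = 0; 0 ≤ 3 — holds
Fails at x = 2: LHS = 2³ - 2² = 4; 4 ≤ 3 — FAILS
It is satisfied by some integers in the range but not all.

Answer: Sometimes true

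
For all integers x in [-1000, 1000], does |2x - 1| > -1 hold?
An absolute value is never negative, so the left side is ≥ 0 for every x, while the right side is -1. Tightest case in [-1000, 1000] is x = 0:
x = 0: LHS = |2·0 - 1| = |-1| = 1; 1 > -1 — holds
Hence LHS − RHS is never zero or negative, i.e. LHS > RHS throughout, so the relation holds for every integer in [-1000, 1000].

No counterexample exists.

Answer: True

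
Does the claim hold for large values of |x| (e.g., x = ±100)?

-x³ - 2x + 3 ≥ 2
x = 100: LHS = -100³ - 2·100 + 3 = -1000197; -1000197 ≥ 2 — FAILS
x = -100: LHS = -(-100)³ - 2·(-100) + 3 = 1000203; 1000203 ≥ 2 — holds

Answer: Partially: fails for x = 100, holds for x = -100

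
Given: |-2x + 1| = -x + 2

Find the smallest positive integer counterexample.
Testing positive integers:
x = 1: LHS = |-2·1 + 1| = |-1| = 1, RHS = -1 + 2 = 1; 1 = 1 — holds
x = 2: LHS = |-2·2 + 1| = |-3| = 3, RHS = -2 + 2 = 0; 3 = 0 — FAILS  ← smallest positive counterexample

Answer: x = 2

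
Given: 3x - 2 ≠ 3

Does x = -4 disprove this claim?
Substitute x = -4 into the relation:
x = -4: LHS = 3·(-4) - 2 = -14; -14 ≠ 3 — holds

The relation holds at x = -4, so it is not a counterexample.

Answer: No, x = -4 is not a counterexample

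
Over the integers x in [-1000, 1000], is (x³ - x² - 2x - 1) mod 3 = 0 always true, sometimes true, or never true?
Holds at x = 1: LHS = (1³ - 1² - 2·1 - 1) mod 3 = (-3) mod 3 = 0; 0 = 0 — holds
Fails at x = 0: LHS = (0³ - 0² - 2·0 - 1) mod 3 = (-1) mod 3 = 2; 2 = 0 — FAILS
It is satisfied by some integers in the range but not all.

Answer: Sometimes true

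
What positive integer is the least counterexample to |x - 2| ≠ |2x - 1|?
Testing positive integers:
x = 1: LHS = |1 - 2| = |-1| = 1, RHS = |2·1 - 1| = |1| = 1; 1 ≠ 1 — FAILS  ← smallest positive counterexample

Answer: x = 1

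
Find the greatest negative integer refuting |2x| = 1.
Testing negative integers from -1 downward:
x = -1: LHS = |2·(-1)| = |-2| = 2; 2 = 1 — FAILS  ← closest negative counterexample to 0

Answer: x = -1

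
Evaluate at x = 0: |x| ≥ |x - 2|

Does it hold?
x = 0: LHS = |0| = 0, RHS = |0 - 2| = |-2| = 2; 0 ≥ 2 — FAILS

The relation fails at x = 0, so x = 0 is a counterexample.

Answer: No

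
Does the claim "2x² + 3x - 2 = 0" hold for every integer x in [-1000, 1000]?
The claim fails at x = 0:
x = 0: LHS = 2·0² + 3·0 - 2 = -2; -2 = 0 — FAILS

Because a single integer refutes it, the statement is false.

Answer: False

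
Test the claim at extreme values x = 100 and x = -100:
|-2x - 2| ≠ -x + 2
x = 100: LHS = |-2·100 - 2| = |-202| = 202, RHS = -100 + 2 = -98; 202 ≠ -98 — holds
x = -100: LHS = |-2·(-100) - 2| = |198| = 198, RHS = -(-100) + 2 = 102; 198 ≠ 102 — holds

Answer: Yes, holds for both x = 100 and x = -100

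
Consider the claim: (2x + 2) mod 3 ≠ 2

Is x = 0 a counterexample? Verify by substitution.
Substitute x = 0 into the relation:
x = 0: LHS = (2·0 + 2) mod 3 = 2 mod 3 = 2; 2 ≠ 2 — FAILS

Since the claim fails at x = 0, this value is a counterexample.

Answer: Yes, x = 0 is a counterexample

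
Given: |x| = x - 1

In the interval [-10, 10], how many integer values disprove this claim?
Counterexamples in [-10, 10]: {-10, -9, -8, -7, -6, -5, -4, -3, -2, -1, 0, 1, 2, 3, 4, 5, 6, 7, 8, 9, 10}.

Counting them gives 21 values.

Answer: 21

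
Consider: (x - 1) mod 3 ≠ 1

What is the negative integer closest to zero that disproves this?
Testing negative integers from -1 downward:
x = -1: LHS = ((-1) - 1) mod 3 = (-2) mod 3 = 1; 1 ≠ 1 — FAILS  ← closest negative counterexample to 0

Answer: x = -1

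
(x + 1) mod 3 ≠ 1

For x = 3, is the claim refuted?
Substitute x = 3 into the relation:
x = 3: LHS = (3 + 1) mod 3 = 4 mod 3 = 1; 1 ≠ 1 — FAILS

Since the claim fails at x = 3, this value is a counterexample.

Answer: Yes, x = 3 is a counterexample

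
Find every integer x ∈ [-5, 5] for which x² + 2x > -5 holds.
Over all integers in [-5, 5], LHS − RHS is smallest at x = -1, where it equals 4:
x = -1: LHS = (-1)² + 2·(-1) = -1; -1 > -5 — holds
At the ends of the range:
x = -5: LHS = (-5)² + 2·(-5) = 15; 15 > -5 — holds
x = 5: LHS = 5² + 2·5 = 35; 35 > -5 — holds
Hence LHS − RHS is never zero or negative, i.e. LHS > RHS throughout, so the relation holds for every integer in [-5, 5].

Answer: All integers in [-5, 5]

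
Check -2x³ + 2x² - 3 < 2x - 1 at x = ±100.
x = 100: LHS = -2·100³ + 2·100² - 3 = -1980003, RHS = 2·100 - 1 = 199; -1980003 < 199 — holds
x = -100: LHS = -2·(-100)³ + 2·(-100)² - 3 = 2019997, RHS = 2·(-100) - 1 = -201; 2019997 < -201 — FAILS

Answer: Partially: holds for x = 100, fails for x = -100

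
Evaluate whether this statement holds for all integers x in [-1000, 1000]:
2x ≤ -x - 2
The claim fails at x = 0:
x = 0: LHS = 2·0 = 0, RHS = -0 - 2 = -2; 0 ≤ -2 — FAILS

Because a single integer refutes it, the statement is false.

Answer: False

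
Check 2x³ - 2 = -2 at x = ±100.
x = 100: LHS = 2·100³ - 2 = 1999998; 1999998 = -2 — FAILS
x = -100: LHS = 2·(-100)³ - 2 = -2000002; -2000002 = -2 — FAILS

Answer: No, fails for both x = 100 and x = -100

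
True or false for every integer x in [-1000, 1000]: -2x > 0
The claim fails at x = 0:
x = 0: LHS = -2·0 = 0; 0 > 0 — FAILS

Because a single integer refutes it, the statement is false.

Answer: False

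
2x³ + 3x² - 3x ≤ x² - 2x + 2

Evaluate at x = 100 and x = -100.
x = 100: LHS = 2·100³ + 3·100² - 3·100 = 2029700, RHS = 100² - 2·100 + 2 = 9802; 2029700 ≤ 9802 — FAILS
x = -100: LHS = 2·(-100)³ + 3·(-100)² - 3·(-100) = -1969700, RHS = (-100)² - 2·(-100) + 2 = 10202; -1969700 ≤ 10202 — holds

Answer: Partially: fails for x = 100, holds for x = -100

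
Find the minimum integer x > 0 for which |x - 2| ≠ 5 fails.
Testing positive integers:
(x = 1 through x = 1 all satisfy the relation; showing from x = 2.)
x = 2: LHS = |2 - 2| = |0| = 0; 0 ≠ 5 — holds
x = 3: LHS = |3 - 2| = |1| = 1; 1 ≠ 5 — holds
x = 4: LHS = |4 - 2| = |2| = 2; 2 ≠ 5 — holds
x = 5: LHS = |5 - 2| = |3| = 3; 3 ≠ 5 — holds
x = 6: LHS = |6 - 2| = |4| = 4; 4 ≠ 5 — holds
x = 7: LHS = |7 - 2| = |5| = 5; 5 ≠ 5 — FAILS  ← smallest positive counterexample

Answer: x = 7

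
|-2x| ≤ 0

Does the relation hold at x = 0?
x = 0: LHS = |-2·0| = |0| = 0; 0 ≤ 0 — holds

The relation is satisfied at x = 0.

Answer: Yes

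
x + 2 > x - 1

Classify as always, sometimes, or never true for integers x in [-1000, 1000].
Over all integers in [-1000, 1000], LHS − RHS is smallest at x = 0, where it equals 3:
x = 0: LHS = 0 + 2 = 2, RHS = 0 - 1 = -1; 2 > -1 — holds
At the ends of the range:
x = -1000: LHS = (-1000) + 2 = -998, RHS = (-1000) - 1 = -1001; -998 > -1001 — holds
x = 1000: LHS = 1000 + 2 = 1002, RHS = 1000 - 1 = 999; 1002 > 999 — holds
Hence LHS − RHS is never zero or negative, i.e. LHS > RHS throughout, so the relation holds for every integer in [-1000, 1000].

No counterexample exists.

Answer: Always true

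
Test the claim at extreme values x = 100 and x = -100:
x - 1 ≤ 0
x = 100: LHS = 100 - 1 = 99; 99 ≤ 0 — FAILS
x = -100: LHS = (-100) - 1 = -101; -101 ≤ 0 — holds

Answer: Partially: fails for x = 100, holds for x = -100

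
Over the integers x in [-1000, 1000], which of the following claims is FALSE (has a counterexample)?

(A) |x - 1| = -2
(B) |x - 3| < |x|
(A) x = 0: LHS = |0 - 1| = |-1| = 1; 1 = -2 — FAILS
(B) x = 0: LHS = |0 - 3| = |-3| = 3, RHS = |0| = 0; 3 < 0 — FAILS

Answer: Both A and B are false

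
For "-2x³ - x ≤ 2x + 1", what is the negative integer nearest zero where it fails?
Testing negative integers from -1 downward:
x = -1: LHS = -2·(-1)³ - (-1) = 3, RHS = 2·(-1) + 1 = -1; 3 ≤ -1 — FAILS  ← closest negative counterexample to 0

Answer: x = -1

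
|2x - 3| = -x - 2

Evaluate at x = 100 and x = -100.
x = 100: LHS = |2·100 - 3| = |197| = 197, RHS = -100 - 2 = -102; 197 = -102 — FAILS
x = -100: LHS = |2·(-100) - 3| = |-203| = 203, RHS = -(-100) - 2 = 98; 203 = 98 — FAILS

Answer: No, fails for both x = 100 and x = -100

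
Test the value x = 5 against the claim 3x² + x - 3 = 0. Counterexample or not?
Substitute x = 5 into the relation:
x = 5: LHS = 3·5² + 5 - 3 = 77; 77 = 0 — FAILS

Since the claim fails at x = 5, this value is a counterexample.

Answer: Yes, x = 5 is a counterexample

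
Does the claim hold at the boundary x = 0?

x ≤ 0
x = 0: 0 ≤ 0 — holds

The relation is satisfied at x = 0.

Answer: Yes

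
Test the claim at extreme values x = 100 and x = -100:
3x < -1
x = 100: LHS = 3·100 = 300; 300 < -1 — FAILS
x = -100: LHS = 3·(-100) = -300; -300 < -1 — holds

Answer: Partially: fails for x = 100, holds for x = -100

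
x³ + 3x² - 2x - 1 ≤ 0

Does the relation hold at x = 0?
x = 0: LHS = 0³ + 3·0² - 2·0 - 1 = -1; -1 ≤ 0 — holds

The relation is satisfied at x = 0.

Answer: Yes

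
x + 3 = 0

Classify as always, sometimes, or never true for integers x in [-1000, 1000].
Holds at x = -3: LHS = (-3) + 3 = 0; 0 = 0 — holds
Fails at x = 0: LHS = 0 + 3 = 3; 3 = 0 — FAILS
It is satisfied by some integers in the range but not all.

Answer: Sometimes true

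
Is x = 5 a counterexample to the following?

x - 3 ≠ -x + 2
Substitute x = 5 into the relation:
x = 5: LHS = 5 - 3 = 2, RHS = -5 + 2 = -3; 2 ≠ -3 — holds

The relation holds at x = 5, so it is not a counterexample.

Answer: No, x = 5 is not a counterexample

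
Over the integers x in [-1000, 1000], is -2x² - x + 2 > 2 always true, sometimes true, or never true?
Over all integers in [-1000, 1000], LHS − RHS is largest at x = 0, where it equals 0:
x = 0: LHS = -2·0² - 0 + 2 = 2; 2 > 2 — FAILS
At the ends of the range:
x = -1000: LHS = -2·(-1000)² - (-1000) + 2 = -1998998; -1998998 > 2 — FAILS
x = 1000: LHS = -2·1000² - 1000 + 2 = -2000998; -2000998 > 2 — FAILS
Hence LHS − RHS is never positive, i.e. LHS ≤ RHS throughout, so the claimed relation (>) fails for every integer in [-1000, 1000].

No integer in the range satisfies it.

Answer: Never true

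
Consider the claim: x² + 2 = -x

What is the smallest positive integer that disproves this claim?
Testing positive integers:
x = 1: LHS = 1² + 2 = 3; 3 = -1 — FAILS  ← smallest positive counterexample

Answer: x = 1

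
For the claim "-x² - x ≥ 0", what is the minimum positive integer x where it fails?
Testing positive integers:
x = 1: LHS = -1² - 1 = -2; -2 ≥ 0 — FAILS  ← smallest positive counterexample

Answer: x = 1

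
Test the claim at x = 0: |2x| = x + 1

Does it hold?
x = 0: LHS = |2·0| = |0| = 0, RHS = 0 + 1 = 1; 0 = 1 — FAILS

The relation fails at x = 0, so x = 0 is a counterexample.

Answer: No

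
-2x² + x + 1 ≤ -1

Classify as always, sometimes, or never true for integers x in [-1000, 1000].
Holds at x = -1: LHS = -2·(-1)² + (-1) + 1 = -2; -2 ≤ -1 — holds
Fails at x = 0: LHS = -2·0² + 0 + 1 = 1; 1 ≤ -1 — FAILS
It is satisfied by some integers in the range but not all.

Answer: Sometimes true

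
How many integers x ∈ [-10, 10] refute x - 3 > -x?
Counterexamples in [-10, 10]: {-10, -9, -8, -7, -6, -5, -4, -3, -2, -1, 0, 1}.

Counting them gives 12 values.

Answer: 12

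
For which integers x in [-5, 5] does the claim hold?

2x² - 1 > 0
Holds for: {-5, -4, -3, -2, -1, 1, 2, 3, 4, 5}
Fails for: {0}

Answer: {-5, -4, -3, -2, -1, 1, 2, 3, 4, 5}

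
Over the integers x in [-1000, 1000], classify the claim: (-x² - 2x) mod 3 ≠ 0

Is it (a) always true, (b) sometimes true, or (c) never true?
Holds at x = -1: LHS = (-(-1)² - 2·(-1)) mod 3 = 1 mod 3 = 1; 1 ≠ 0 — holds
Fails at x = 0: LHS = (-0² - 2·0) mod 3 = 0 mod 3 = 0; 0 ≠ 0 — FAILS
It is satisfied by some integers in the range but not all.

Answer: Sometimes true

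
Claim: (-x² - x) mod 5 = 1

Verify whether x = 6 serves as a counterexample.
Substitute x = 6 into the relation:
x = 6: LHS = (-6² - 6) mod 5 = (-42) mod 5 = 3; 3 = 1 — FAILS

Since the claim fails at x = 6, this value is a counterexample.

Answer: Yes, x = 6 is a counterexample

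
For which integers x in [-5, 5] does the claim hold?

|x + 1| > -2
An absolute value is never negative, so the left side is ≥ 0 for every x, while the right side is -2. Tightest case in [-5, 5] is x = -1:
x = -1: LHS = |(-1) + 1| = |0| = 0; 0 > -2 — holds
Hence LHS − RHS is never zero or negative, i.e. LHS > RHS throughout, so the relation holds for every integer in [-5, 5].

Answer: All integers in [-5, 5]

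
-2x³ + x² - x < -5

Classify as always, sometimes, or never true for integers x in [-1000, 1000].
Holds at x = 2: LHS = -2·2³ + 2² - 2 = -14; -14 < -5 — holds
Fails at x = 0: LHS = -2·0³ + 0² - 0 = 0; 0 < -5 — FAILS
It is satisfied by some integers in the range but not all.

Answer: Sometimes true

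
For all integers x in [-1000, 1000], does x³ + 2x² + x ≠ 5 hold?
Track d = LHS − RHS over the integers in [-1000, 1000]. Equality would need d = 0, but d changes sign only between consecutive integers, jumping over 0:
x = 1: LHS = 1³ + 2·1² + 1 = 4; 4 ≠ 5 — holds  (d = -1)
x = 2: LHS = 2³ + 2·2² + 2 = 18; 18 ≠ 5 — holds  (d = 13)
Away from these crossings d keeps a constant sign, and checking every integer in [-1000, 1000] confirms d ≠ 0 throughout. Hence the two sides are never equal, so the relation holds for every integer in [-1000, 1000].

No counterexample exists.

Answer: True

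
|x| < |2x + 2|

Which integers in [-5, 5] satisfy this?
Holds for: {-5, -4, -3, 0, 1, 2, 3, 4, 5}
Fails for: {-2, -1}

Answer: {-5, -4, -3, 0, 1, 2, 3, 4, 5}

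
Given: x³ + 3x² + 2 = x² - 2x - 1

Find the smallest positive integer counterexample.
Testing positive integers:
x = 1: LHS = 1³ + 3·1² + 2 = 6, RHS = 1² - 2·1 - 1 = -2; 6 = -2 — FAILS  ← smallest positive counterexample

Answer: x = 1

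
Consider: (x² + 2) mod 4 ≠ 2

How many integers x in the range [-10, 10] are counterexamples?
Counterexamples in [-10, 10]: {-10, -8, -6, -4, -2, 0, 2, 4, 6, 8, 10}.

Counting them gives 11 values.

Answer: 11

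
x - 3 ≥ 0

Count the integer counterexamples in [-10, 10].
Counterexamples in [-10, 10]: {-10, -9, -8, -7, -6, -5, -4, -3, -2, -1, 0, 1, 2}.

Counting them gives 13 values.

Answer: 13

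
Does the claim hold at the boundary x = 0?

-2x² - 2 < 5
x = 0: LHS = -2·0² - 2 = -2; -2 < 5 — holds

The relation is satisfied at x = 0.

Answer: Yes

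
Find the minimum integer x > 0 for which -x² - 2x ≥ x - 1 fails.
Testing positive integers:
x = 1: LHS = -1² - 2·1 = -3, RHS = 1 - 1 = 0; -3 ≥ 0 — FAILS  ← smallest positive counterexample

Answer: x = 1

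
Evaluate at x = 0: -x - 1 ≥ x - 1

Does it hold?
x = 0: LHS = -0 - 1 = -1, RHS = 0 - 1 = -1; -1 ≥ -1 — holds

The relation is satisfied at x = 0.

Answer: Yes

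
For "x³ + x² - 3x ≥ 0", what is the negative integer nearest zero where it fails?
Testing negative integers from -1 downward:
x = -1: LHS = (-1)³ + (-1)² - 3·(-1) = 3; 3 ≥ 0 — holds
x = -2: LHS = (-2)³ + (-2)² - 3·(-2) = 2; 2 ≥ 0 — holds
x = -3: LHS = (-3)³ + (-3)² - 3·(-3) = -9; -9 ≥ 0 — FAILS  ← closest negative counterexample to 0

Answer: x = -3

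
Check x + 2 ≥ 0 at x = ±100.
x = 100: LHS = 100 + 2 = 102; 102 ≥ 0 — holds
x = -100: LHS = (-100) + 2 = -98; -98 ≥ 0 — FAILS

Answer: Partially: holds for x = 100, fails for x = -100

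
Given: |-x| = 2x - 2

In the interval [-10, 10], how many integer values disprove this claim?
Counterexamples in [-10, 10]: {-10, -9, -8, -7, -6, -5, -4, -3, -2, -1, 0, 1, 3, 4, 5, 6, 7, 8, 9, 10}.

Counting them gives 20 values.

Answer: 20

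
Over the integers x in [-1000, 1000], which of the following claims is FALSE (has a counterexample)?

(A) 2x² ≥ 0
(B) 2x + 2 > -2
(A) Over all integers in [-1000, 1000], LHS − RHS is smallest at x = 0, where it equals 0:
x = 0: LHS = 2·0² = 0; 0 ≥ 0 — holds
At the ends of the range:
x = -1000: LHS = 2·(-1000)² = 2000000; 2000000 ≥ 0 — holds
x = 1000: LHS = 2·1000² = 2000000; 2000000 ≥ 0 — holds
Hence LHS − RHS is never negative, i.e. LHS ≥ RHS throughout, so the relation holds for every integer in [-1000, 1000].

(B) x = -2: LHS = 2·(-2) + 2 = -2; -2 > -2 — FAILS

Only (B) has a counterexample.

Answer: B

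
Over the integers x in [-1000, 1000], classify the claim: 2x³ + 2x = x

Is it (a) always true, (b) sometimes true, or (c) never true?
Holds at x = 0: LHS = 2·0³ + 2·0 = 0; 0 = 0 — holds
Fails at x = 1: LHS = 2·1³ + 2·1 = 4; 4 = 1 — FAILS
It is satisfied by some integers in the range but not all.

Answer: Sometimes true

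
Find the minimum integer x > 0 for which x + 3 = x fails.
Testing positive integers:
x = 1: LHS = 1 + 3 = 4; 4 = 1 — FAILS  ← smallest positive counterexample

Answer: x = 1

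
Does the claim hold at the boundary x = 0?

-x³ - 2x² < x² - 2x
x = 0: LHS = -0³ - 2·0² = 0, RHS = 0² - 2·0 = 0; 0 < 0 — FAILS

The relation fails at x = 0, so x = 0 is a counterexample.

Answer: No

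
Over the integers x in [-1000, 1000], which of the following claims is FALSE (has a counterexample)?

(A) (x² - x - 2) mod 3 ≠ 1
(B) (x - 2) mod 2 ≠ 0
(A) x = 0: LHS = (0² - 0 - 2) mod 3 = (-2) mod 3 = 1; 1 ≠ 1 — FAILS
(B) x = 0: LHS = (0 - 2) mod 2 = (-2) mod 2 = 0; 0 ≠ 0 — FAILS

Answer: Both A and B are false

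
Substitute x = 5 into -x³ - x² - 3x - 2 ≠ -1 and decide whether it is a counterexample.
Substitute x = 5 into the relation:
x = 5: LHS = -5³ - 5² - 3·5 - 2 = -167; -167 ≠ -1 — holds

The relation holds at x = 5, so it is not a counterexample.

Answer: No, x = 5 is not a counterexample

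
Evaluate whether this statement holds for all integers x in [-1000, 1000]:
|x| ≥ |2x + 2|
The claim fails at x = 0:
x = 0: LHS = |0| = 0, RHS = |2·0 + 2| = |2| = 2; 0 ≥ 2 — FAILS

Because a single integer refutes it, the statement is false.

Answer: False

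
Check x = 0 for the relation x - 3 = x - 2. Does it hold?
x = 0: LHS = 0 - 3 = -3, RHS = 0 - 2 = -2; -3 = -2 — FAILS

The relation fails at x = 0, so x = 0 is a counterexample.

Answer: No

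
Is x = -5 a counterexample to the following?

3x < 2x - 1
Substitute x = -5 into the relation:
x = -5: LHS = 3·(-5) = -15, RHS = 2·(-5) - 1 = -11; -15 < -11 — holds

The claim holds here, so x = -5 is not a counterexample. (A counterexample exists elsewhere, e.g. x = 0.)

Answer: No, x = -5 is not a counterexample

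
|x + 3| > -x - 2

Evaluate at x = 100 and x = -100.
x = 100: LHS = |100 + 3| = |103| = 103, RHS = -100 - 2 = -102; 103 > -102 — holds
x = -100: LHS = |(-100) + 3| = |-97| = 97, RHS = -(-100) - 2 = 98; 97 > 98 — FAILS

Answer: Partially: holds for x = 100, fails for x = -100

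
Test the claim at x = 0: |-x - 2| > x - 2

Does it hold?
x = 0: LHS = |-0 - 2| = |-2| = 2, RHS = 0 - 2 = -2; 2 > -2 — holds

The relation is satisfied at x = 0.

Answer: Yes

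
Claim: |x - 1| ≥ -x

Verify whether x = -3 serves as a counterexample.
Substitute x = -3 into the relation:
x = -3: LHS = |(-3) - 1| = |-4| = 4, RHS = -(-3) = 3; 4 ≥ 3 — holds

The relation holds at x = -3, so it is not a counterexample.

Answer: No, x = -3 is not a counterexample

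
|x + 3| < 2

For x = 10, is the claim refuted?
Substitute x = 10 into the relation:
x = 10: LHS = |10 + 3| = |13| = 13; 13 < 2 — FAILS

Since the claim fails at x = 10, this value is a counterexample.

Answer: Yes, x = 10 is a counterexample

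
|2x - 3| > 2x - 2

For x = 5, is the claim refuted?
Substitute x = 5 into the relation:
x = 5: LHS = |2·5 - 3| = |7| = 7, RHS = 2·5 - 2 = 8; 7 > 8 — FAILS

Since the claim fails at x = 5, this value is a counterexample.

Answer: Yes, x = 5 is a counterexample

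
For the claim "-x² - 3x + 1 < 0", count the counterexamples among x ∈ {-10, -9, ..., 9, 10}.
Counterexamples in [-10, 10]: {-3, -2, -1, 0}.

Counting them gives 4 values.

Answer: 4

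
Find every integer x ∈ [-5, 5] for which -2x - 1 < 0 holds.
Holds for: {0, 1, 2, 3, 4, 5}
Fails for: {-5, -4, -3, -2, -1}

Answer: {0, 1, 2, 3, 4, 5}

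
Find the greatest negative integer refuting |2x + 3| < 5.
Testing negative integers from -1 downward:
x = -1: LHS = |2·(-1) + 3| = |1| = 1; 1 < 5 — holds
x = -2: LHS = |2·(-2) + 3| = |-1| = 1; 1 < 5 — holds
x = -3: LHS = |2·(-3) + 3| = |-3| = 3; 3 < 5 — holds
x = -4: LHS = |2·(-4) + 3| = |-5| = 5; 5 < 5 — FAILS  ← closest negative counterexample to 0

Answer: x = -4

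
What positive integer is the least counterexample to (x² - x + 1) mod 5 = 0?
Testing positive integers:
x = 1: LHS = (1² - 1 + 1) mod 5 = 1 mod 5 = 1; 1 = 0 — FAILS  ← smallest positive counterexample

Answer: x = 1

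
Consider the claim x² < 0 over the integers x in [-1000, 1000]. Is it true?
The claim fails at x = 0:
x = 0: LHS = 0² = 0; 0 < 0 — FAILS

Because a single integer refutes it, the statement is false.

Answer: False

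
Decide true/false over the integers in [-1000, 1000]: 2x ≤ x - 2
The claim fails at x = 0:
x = 0: LHS = 2·0 = 0, RHS = 0 - 2 = -2; 0 ≤ -2 — FAILS

Because a single integer refutes it, the statement is false.

Answer: False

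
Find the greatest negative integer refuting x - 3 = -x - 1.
Testing negative integers from -1 downward:
x = -1: LHS = (-1) - 3 = -4, RHS = -(-1) - 1 = 0; -4 = 0 — FAILS  ← closest negative counterexample to 0

Answer: x = -1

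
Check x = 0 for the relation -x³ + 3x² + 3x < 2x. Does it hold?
x = 0: LHS = -0³ + 3·0² + 3·0 = 0, RHS = 2·0 = 0; 0 < 0 — FAILS

The relation fails at x = 0, so x = 0 is a counterexample.

Answer: No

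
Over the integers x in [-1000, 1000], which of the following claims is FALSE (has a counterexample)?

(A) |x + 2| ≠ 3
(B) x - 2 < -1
(A) x = 1: LHS = |1 + 2| = |3| = 3; 3 ≠ 3 — FAILS
(B) x = 1: LHS = 1 - 2 = -1; -1 < -1 — FAILS

Answer: Both A and B are false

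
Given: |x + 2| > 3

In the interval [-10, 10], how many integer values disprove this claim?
Counterexamples in [-10, 10]: {-5, -4, -3, -2, -1, 0, 1}.

Counting them gives 7 values.

Answer: 7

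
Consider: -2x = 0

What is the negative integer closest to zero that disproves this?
Testing negative integers from -1 downward:
x = -1: LHS = -2·(-1) = 2; 2 = 0 — FAILS  ← closest negative counterexample to 0

Answer: x = -1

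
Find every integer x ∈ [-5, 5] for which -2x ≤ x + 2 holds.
Holds for: {0, 1, 2, 3, 4, 5}
Fails for: {-5, -4, -3, -2, -1}

Answer: {0, 1, 2, 3, 4, 5}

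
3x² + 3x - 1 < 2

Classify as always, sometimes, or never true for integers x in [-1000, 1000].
Holds at x = 0: LHS = 3·0² + 3·0 - 1 = -1; -1 < 2 — holds
Fails at x = 1: LHS = 3·1² + 3·1 - 1 = 5; 5 < 2 — FAILS
It is satisfied by some integers in the range but not all.

Answer: Sometimes true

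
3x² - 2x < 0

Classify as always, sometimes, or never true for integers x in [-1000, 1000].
Over all integers in [-1000, 1000], LHS − RHS is smallest at x = 0, where it equals 0:
x = 0: LHS = 3·0² - 2·0 = 0; 0 < 0 — FAILS
At the ends of the range:
x = -1000: LHS = 3·(-1000)² - 2·(-1000) = 3002000; 3002000 < 0 — FAILS
x = 1000: LHS = 3·1000² - 2·1000 = 2998000; 2998000 < 0 — FAILS
Hence LHS − RHS is never negative, i.e. LHS ≥ RHS throughout, so the claimed relation (<) fails for every integer in [-1000, 1000].

No integer in the range satisfies it.

Answer: Never true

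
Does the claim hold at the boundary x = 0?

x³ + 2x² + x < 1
x = 0: LHS = 0³ + 2·0² + 0 = 0; 0 < 1 — holds

The relation is satisfied at x = 0.

Answer: Yes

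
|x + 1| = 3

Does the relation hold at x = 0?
x = 0: LHS = |0 + 1| = |1| = 1; 1 = 3 — FAILS

The relation fails at x = 0, so x = 0 is a counterexample.

Answer: No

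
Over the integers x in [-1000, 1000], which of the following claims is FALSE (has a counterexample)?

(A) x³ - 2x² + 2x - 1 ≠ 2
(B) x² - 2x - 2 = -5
(A) Track d = LHS − RHS over the integers in [-1000, 1000]. Equality would need d = 0, but d changes sign only between consecutive integers, jumping over 0:
x = 1: LHS = 1³ - 2·1² + 2·1 - 1 = 0; 0 ≠ 2 — holds  (d = -2)
x = 2: LHS = 2³ - 2·2² + 2·2 - 1 = 3; 3 ≠ 2 — holds  (d = 1)
Away from these crossings d keeps a constant sign, and checking every integer in [-1000, 1000] confirms d ≠ 0 throughout. Hence the two sides are never equal, so the relation holds for every integer in [-1000, 1000].

(B) x = 0: LHS = 0² - 2·0 - 2 = -2; -2 = -5 — FAILS

Only (B) has a counterexample.

Answer: B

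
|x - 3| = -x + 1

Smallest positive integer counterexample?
Testing positive integers:
x = 1: LHS = |1 - 3| = |-2| = 2, RHS = -1 + 1 = 0; 2 = 0 — FAILS  ← smallest positive counterexample

Answer: x = 1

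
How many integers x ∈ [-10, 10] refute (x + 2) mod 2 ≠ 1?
Counterexamples in [-10, 10]: {-9, -7, -5, -3, -1, 1, 3, 5, 7, 9}.

Counting them gives 10 values.

Answer: 10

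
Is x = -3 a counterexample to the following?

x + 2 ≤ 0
Substitute x = -3 into the relation:
x = -3: LHS = (-3) + 2 = -1; -1 ≤ 0 — holds

The claim holds here, so x = -3 is not a counterexample. (A counterexample exists elsewhere, e.g. x = 0.)

Answer: No, x = -3 is not a counterexample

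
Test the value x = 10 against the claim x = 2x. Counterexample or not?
Substitute x = 10 into the relation:
x = 10: RHS = 2·10 = 20; 10 = 20 — FAILS

Since the claim fails at x = 10, this value is a counterexample.

Answer: Yes, x = 10 is a counterexample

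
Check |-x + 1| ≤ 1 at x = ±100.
x = 100: LHS = |-100 + 1| = |-99| = 99; 99 ≤ 1 — FAILS
x = -100: LHS = |-(-100) + 1| = |101| = 101; 101 ≤ 1 — FAILS

Answer: No, fails for both x = 100 and x = -100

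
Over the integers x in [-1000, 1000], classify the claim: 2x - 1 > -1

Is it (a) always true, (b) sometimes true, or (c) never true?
Holds at x = 1: LHS = 2·1 - 1 = 1; 1 > -1 — holds
Fails at x = 0: LHS = 2·0 - 1 = -1; -1 > -1 — FAILS
It is satisfied by some integers in the range but not all.

Answer: Sometimes true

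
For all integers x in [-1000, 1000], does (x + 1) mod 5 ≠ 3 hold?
The claim fails at x = 2:
x = 2: LHS = (2 + 1) mod 5 = 3 mod 5 = 3; 3 ≠ 3 — FAILS

Because a single integer refutes it, the statement is false.

Answer: False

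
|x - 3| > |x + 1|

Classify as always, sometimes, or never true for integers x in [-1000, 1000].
Holds at x = 0: LHS = |0 - 3| = |-3| = 3, RHS = |0 + 1| = |1| = 1; 3 > 1 — holds
Fails at x = 1: LHS = |1 - 3| = |-2| = 2, RHS = |1 + 1| = |2| = 2; 2 > 2 — FAILS
It is satisfied by some integers in the range but not all.

Answer: Sometimes true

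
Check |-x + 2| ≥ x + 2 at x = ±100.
x = 100: LHS = |-100 + 2| = |-98| = 98, RHS = 100 + 2 = 102; 98 ≥ 102 — FAILS
x = -100: LHS = |-(-100) + 2| = |102| = 102, RHS = (-100) + 2 = -98; 102 ≥ -98 — holds

Answer: Partially: fails for x = 100, holds for x = -100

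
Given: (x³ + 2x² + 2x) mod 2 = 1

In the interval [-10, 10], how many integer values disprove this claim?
Counterexamples in [-10, 10]: {-10, -8, -6, -4, -2, 0, 2, 4, 6, 8, 10}.

Counting them gives 11 values.

Answer: 11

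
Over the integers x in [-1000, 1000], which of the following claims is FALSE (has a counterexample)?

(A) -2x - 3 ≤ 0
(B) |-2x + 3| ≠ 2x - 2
(A) x = -2: LHS = -2·(-2) - 3 = 1; 1 ≤ 0 — FAILS

(B) Track d = LHS − RHS over the integers in [-1000, 1000]. Equality would need d = 0, but d changes sign only between consecutive integers, jumping over 0:
x = 1: LHS = |-2·1 + 3| = |1| = 1, RHS = 2·1 - 2 = 0; 1 ≠ 0 — holds  (d = 1)
x = 2: LHS = |-2·2 + 3| = |-1| = 1, RHS = 2·2 - 2 = 2; 1 ≠ 2 — holds  (d = -1)
Away from these crossings d keeps a constant sign, and checking every integer in [-1000, 1000] confirms d ≠ 0 throughout. Hence the two sides are never equal, so the relation holds for every integer in [-1000, 1000].

Only (A) has a counterexample.

Answer: A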